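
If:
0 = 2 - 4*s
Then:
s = 1/2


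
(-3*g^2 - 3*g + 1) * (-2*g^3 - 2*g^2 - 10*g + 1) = 6*g^5 + 12*g^4 + 34*g^3 + 25*g^2 - 13*g + 1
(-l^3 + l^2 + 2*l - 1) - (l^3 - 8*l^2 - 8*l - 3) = -2*l^3 + 9*l^2 + 10*l + 2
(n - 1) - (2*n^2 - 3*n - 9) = -2*n^2 + 4*n + 8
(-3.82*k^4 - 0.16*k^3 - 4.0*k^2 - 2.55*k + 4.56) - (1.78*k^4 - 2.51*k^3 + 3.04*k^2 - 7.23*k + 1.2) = -5.6*k^4 + 2.35*k^3 - 7.04*k^2 + 4.68*k + 3.36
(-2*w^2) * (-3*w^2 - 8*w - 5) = 6*w^4 + 16*w^3 + 10*w^2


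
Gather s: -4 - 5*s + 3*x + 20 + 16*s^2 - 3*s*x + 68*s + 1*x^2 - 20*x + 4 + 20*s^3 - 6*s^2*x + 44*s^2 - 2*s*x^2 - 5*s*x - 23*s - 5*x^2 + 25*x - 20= 20*s^3 + s^2*(60 - 6*x) + s*(-2*x^2 - 8*x + 40) - 4*x^2 + 8*x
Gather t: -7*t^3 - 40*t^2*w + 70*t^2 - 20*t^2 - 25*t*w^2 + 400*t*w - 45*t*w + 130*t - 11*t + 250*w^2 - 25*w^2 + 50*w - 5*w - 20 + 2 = -7*t^3 + t^2*(50 - 40*w) + t*(-25*w^2 + 355*w + 119) + 225*w^2 + 45*w - 18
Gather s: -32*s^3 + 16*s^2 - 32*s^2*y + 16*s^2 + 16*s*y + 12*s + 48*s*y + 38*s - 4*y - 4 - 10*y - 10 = -32*s^3 + s^2*(32 - 32*y) + s*(64*y + 50) - 14*y - 14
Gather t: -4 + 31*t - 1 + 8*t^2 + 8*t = 8*t^2 + 39*t - 5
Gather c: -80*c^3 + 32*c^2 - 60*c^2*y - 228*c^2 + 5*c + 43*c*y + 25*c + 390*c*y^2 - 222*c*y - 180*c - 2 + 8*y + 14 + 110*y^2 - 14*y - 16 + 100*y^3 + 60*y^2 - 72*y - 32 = -80*c^3 + c^2*(-60*y - 196) + c*(390*y^2 - 179*y - 150) + 100*y^3 + 170*y^2 - 78*y - 36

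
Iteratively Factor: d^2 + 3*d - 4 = (d + 4)*(d - 1)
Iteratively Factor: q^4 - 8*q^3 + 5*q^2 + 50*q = (q)*(q^3 - 8*q^2 + 5*q + 50) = q*(q - 5)*(q^2 - 3*q - 10) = q*(q - 5)*(q + 2)*(q - 5)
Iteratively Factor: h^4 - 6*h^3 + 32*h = (h + 2)*(h^3 - 8*h^2 + 16*h) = (h - 4)*(h + 2)*(h^2 - 4*h) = h*(h - 4)*(h + 2)*(h - 4)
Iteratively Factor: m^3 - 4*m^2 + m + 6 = (m - 3)*(m^2 - m - 2) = (m - 3)*(m - 2)*(m + 1)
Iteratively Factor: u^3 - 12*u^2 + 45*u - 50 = (u - 5)*(u^2 - 7*u + 10) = (u - 5)*(u - 2)*(u - 5)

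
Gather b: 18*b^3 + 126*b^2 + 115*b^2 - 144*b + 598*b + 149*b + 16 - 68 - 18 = 18*b^3 + 241*b^2 + 603*b - 70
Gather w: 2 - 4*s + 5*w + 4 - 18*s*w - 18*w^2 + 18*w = -4*s - 18*w^2 + w*(23 - 18*s) + 6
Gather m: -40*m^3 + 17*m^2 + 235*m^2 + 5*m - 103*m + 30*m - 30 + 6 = -40*m^3 + 252*m^2 - 68*m - 24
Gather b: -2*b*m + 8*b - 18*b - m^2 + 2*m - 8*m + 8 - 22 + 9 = b*(-2*m - 10) - m^2 - 6*m - 5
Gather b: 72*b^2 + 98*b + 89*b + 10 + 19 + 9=72*b^2 + 187*b + 38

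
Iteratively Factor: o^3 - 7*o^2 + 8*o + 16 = (o - 4)*(o^2 - 3*o - 4) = (o - 4)*(o + 1)*(o - 4)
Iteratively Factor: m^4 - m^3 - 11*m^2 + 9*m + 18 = (m + 3)*(m^3 - 4*m^2 + m + 6) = (m - 3)*(m + 3)*(m^2 - m - 2) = (m - 3)*(m + 1)*(m + 3)*(m - 2)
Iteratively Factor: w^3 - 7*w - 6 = (w + 2)*(w^2 - 2*w - 3) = (w - 3)*(w + 2)*(w + 1)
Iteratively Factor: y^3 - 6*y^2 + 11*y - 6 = (y - 2)*(y^2 - 4*y + 3) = (y - 3)*(y - 2)*(y - 1)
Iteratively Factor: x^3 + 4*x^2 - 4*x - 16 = (x - 2)*(x^2 + 6*x + 8) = (x - 2)*(x + 4)*(x + 2)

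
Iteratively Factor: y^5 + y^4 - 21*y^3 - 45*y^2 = (y - 5)*(y^4 + 6*y^3 + 9*y^2) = y*(y - 5)*(y^3 + 6*y^2 + 9*y) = y*(y - 5)*(y + 3)*(y^2 + 3*y) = y*(y - 5)*(y + 3)^2*(y)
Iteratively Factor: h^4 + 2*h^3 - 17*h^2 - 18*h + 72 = (h - 3)*(h^3 + 5*h^2 - 2*h - 24) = (h - 3)*(h + 3)*(h^2 + 2*h - 8) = (h - 3)*(h + 3)*(h + 4)*(h - 2)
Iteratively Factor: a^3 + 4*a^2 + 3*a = (a + 1)*(a^2 + 3*a) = a*(a + 1)*(a + 3)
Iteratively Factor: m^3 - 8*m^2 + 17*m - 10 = (m - 1)*(m^2 - 7*m + 10) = (m - 5)*(m - 1)*(m - 2)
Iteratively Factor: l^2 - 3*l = (l - 3)*(l)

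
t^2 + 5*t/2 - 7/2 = (t - 1)*(t + 7/2)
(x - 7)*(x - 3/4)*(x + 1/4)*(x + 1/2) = x^4 - 7*x^3 - 7*x^2/16 + 95*x/32 + 21/32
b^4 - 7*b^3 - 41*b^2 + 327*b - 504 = (b - 8)*(b - 3)^2*(b + 7)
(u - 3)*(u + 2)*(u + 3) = u^3 + 2*u^2 - 9*u - 18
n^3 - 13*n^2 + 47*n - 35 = (n - 7)*(n - 5)*(n - 1)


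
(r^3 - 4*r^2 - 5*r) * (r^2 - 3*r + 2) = r^5 - 7*r^4 + 9*r^3 + 7*r^2 - 10*r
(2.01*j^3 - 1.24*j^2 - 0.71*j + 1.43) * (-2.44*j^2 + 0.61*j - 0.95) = -4.9044*j^5 + 4.2517*j^4 - 0.9335*j^3 - 2.7443*j^2 + 1.5468*j - 1.3585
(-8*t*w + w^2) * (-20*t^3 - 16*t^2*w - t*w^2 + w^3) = 160*t^4*w + 108*t^3*w^2 - 8*t^2*w^3 - 9*t*w^4 + w^5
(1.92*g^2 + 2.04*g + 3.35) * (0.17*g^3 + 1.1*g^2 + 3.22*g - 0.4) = 0.3264*g^5 + 2.4588*g^4 + 8.9959*g^3 + 9.4858*g^2 + 9.971*g - 1.34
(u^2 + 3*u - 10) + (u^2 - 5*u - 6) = 2*u^2 - 2*u - 16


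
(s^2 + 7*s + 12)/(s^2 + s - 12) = (s + 3)/(s - 3)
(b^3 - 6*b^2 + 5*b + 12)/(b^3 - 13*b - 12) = (b - 3)/(b + 3)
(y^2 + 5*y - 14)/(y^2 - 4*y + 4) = (y + 7)/(y - 2)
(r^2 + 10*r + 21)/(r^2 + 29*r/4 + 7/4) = 4*(r + 3)/(4*r + 1)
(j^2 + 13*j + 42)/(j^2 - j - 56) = (j + 6)/(j - 8)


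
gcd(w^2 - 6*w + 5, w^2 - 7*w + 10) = w - 5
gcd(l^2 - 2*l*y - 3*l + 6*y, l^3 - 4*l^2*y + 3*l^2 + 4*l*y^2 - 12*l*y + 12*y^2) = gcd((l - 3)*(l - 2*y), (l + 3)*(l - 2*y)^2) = -l + 2*y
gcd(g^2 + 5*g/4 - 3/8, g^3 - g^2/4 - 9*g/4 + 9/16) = g^2 + 5*g/4 - 3/8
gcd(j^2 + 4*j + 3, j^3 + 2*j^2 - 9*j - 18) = j + 3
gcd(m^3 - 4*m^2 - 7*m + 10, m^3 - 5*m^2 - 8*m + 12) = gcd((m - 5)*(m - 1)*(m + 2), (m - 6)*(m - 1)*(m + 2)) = m^2 + m - 2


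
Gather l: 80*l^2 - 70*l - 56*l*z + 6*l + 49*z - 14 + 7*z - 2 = 80*l^2 + l*(-56*z - 64) + 56*z - 16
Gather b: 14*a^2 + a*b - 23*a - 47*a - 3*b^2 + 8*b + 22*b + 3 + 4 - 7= 14*a^2 - 70*a - 3*b^2 + b*(a + 30)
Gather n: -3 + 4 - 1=0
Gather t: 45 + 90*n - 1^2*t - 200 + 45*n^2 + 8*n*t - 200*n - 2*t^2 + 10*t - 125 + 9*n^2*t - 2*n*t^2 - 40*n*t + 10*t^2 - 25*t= 45*n^2 - 110*n + t^2*(8 - 2*n) + t*(9*n^2 - 32*n - 16) - 280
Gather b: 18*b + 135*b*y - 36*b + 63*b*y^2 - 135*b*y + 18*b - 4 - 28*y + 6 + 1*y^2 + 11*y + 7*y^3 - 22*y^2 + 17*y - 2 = 63*b*y^2 + 7*y^3 - 21*y^2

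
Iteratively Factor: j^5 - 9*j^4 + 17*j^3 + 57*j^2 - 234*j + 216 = (j - 2)*(j^4 - 7*j^3 + 3*j^2 + 63*j - 108) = (j - 2)*(j + 3)*(j^3 - 10*j^2 + 33*j - 36) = (j - 3)*(j - 2)*(j + 3)*(j^2 - 7*j + 12) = (j - 4)*(j - 3)*(j - 2)*(j + 3)*(j - 3)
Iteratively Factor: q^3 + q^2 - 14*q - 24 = (q + 2)*(q^2 - q - 12) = (q - 4)*(q + 2)*(q + 3)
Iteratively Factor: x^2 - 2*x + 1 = (x - 1)*(x - 1)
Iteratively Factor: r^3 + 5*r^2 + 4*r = (r)*(r^2 + 5*r + 4) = r*(r + 4)*(r + 1)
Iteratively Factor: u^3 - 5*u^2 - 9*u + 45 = (u + 3)*(u^2 - 8*u + 15) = (u - 5)*(u + 3)*(u - 3)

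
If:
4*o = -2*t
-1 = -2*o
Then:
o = 1/2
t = -1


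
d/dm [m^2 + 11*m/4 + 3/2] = 2*m + 11/4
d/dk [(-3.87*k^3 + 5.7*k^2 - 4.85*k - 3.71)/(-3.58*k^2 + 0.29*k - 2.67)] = (13.8546*k^4 - 2.2446*k^3 + 15.2887*k^2 - 57.0016*k + 14.0254)/(12.8164*k^4 - 2.0764*k^3 + 19.2013*k^2 - 1.5486*k + 7.1289)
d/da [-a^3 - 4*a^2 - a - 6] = -3*a^2 - 8*a - 1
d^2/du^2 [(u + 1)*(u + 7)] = 2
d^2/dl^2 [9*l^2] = 18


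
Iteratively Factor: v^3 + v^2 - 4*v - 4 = (v + 2)*(v^2 - v - 2) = (v - 2)*(v + 2)*(v + 1)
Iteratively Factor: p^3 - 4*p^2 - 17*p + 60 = (p + 4)*(p^2 - 8*p + 15) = (p - 3)*(p + 4)*(p - 5)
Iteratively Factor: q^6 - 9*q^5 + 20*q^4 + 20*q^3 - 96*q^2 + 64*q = (q - 2)*(q^5 - 7*q^4 + 6*q^3 + 32*q^2 - 32*q) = (q - 2)*(q - 1)*(q^4 - 6*q^3 + 32*q) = (q - 2)*(q - 1)*(q + 2)*(q^3 - 8*q^2 + 16*q) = (q - 4)*(q - 2)*(q - 1)*(q + 2)*(q^2 - 4*q) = (q - 4)^2*(q - 2)*(q - 1)*(q + 2)*(q)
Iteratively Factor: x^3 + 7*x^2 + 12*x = (x + 4)*(x^2 + 3*x) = x*(x + 4)*(x + 3)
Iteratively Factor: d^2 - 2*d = (d - 2)*(d)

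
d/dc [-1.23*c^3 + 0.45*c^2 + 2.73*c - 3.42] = -3.69*c^2 + 0.9*c + 2.73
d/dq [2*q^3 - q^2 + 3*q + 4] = 6*q^2 - 2*q + 3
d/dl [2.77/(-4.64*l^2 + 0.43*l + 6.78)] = (25.7056*l - 1.1911)/(-4.64*l^2 + 0.43*l + 6.78)^2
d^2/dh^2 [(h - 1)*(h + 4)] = 2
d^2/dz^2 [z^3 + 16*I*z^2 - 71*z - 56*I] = 6*z + 32*I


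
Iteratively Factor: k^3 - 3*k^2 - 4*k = (k)*(k^2 - 3*k - 4) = k*(k + 1)*(k - 4)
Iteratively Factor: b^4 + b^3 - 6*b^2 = (b - 2)*(b^3 + 3*b^2) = b*(b - 2)*(b^2 + 3*b) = b*(b - 2)*(b + 3)*(b)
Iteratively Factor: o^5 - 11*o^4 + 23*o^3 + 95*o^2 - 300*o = (o - 5)*(o^4 - 6*o^3 - 7*o^2 + 60*o) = o*(o - 5)*(o^3 - 6*o^2 - 7*o + 60) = o*(o - 5)*(o - 4)*(o^2 - 2*o - 15) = o*(o - 5)^2*(o - 4)*(o + 3)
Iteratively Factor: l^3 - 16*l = (l + 4)*(l^2 - 4*l) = l*(l + 4)*(l - 4)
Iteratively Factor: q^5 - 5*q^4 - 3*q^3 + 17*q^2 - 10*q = (q - 1)*(q^4 - 4*q^3 - 7*q^2 + 10*q) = q*(q - 1)*(q^3 - 4*q^2 - 7*q + 10) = q*(q - 1)^2*(q^2 - 3*q - 10) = q*(q - 1)^2*(q + 2)*(q - 5)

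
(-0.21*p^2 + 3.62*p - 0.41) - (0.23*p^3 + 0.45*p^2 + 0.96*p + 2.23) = -0.23*p^3 - 0.66*p^2 + 2.66*p - 2.64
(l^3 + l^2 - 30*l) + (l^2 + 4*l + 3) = l^3 + 2*l^2 - 26*l + 3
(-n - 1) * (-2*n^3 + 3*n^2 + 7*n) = 2*n^4 - n^3 - 10*n^2 - 7*n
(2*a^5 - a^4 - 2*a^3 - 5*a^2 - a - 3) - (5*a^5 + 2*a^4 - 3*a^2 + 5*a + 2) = -3*a^5 - 3*a^4 - 2*a^3 - 2*a^2 - 6*a - 5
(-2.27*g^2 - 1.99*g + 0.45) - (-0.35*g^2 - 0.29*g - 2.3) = -1.92*g^2 - 1.7*g + 2.75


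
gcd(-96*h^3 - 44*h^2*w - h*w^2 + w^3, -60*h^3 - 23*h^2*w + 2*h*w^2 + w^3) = 12*h^2 + 7*h*w + w^2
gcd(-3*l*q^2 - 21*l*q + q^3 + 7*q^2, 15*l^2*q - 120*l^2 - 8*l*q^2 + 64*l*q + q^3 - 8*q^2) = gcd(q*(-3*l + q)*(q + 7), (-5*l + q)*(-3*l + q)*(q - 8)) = -3*l + q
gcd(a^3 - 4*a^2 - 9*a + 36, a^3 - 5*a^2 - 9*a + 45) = a^2 - 9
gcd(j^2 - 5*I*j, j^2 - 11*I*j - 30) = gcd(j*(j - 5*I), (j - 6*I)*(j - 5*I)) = j - 5*I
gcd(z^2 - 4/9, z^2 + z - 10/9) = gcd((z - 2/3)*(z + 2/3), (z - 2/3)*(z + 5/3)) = z - 2/3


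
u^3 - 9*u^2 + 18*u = u*(u - 6)*(u - 3)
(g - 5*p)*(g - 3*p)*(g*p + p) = g^3*p - 8*g^2*p^2 + g^2*p + 15*g*p^3 - 8*g*p^2 + 15*p^3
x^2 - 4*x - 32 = (x - 8)*(x + 4)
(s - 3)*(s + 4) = s^2 + s - 12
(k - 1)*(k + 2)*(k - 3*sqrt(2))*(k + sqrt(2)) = k^4 - 2*sqrt(2)*k^3 + k^3 - 8*k^2 - 2*sqrt(2)*k^2 - 6*k + 4*sqrt(2)*k + 12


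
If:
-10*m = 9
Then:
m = -9/10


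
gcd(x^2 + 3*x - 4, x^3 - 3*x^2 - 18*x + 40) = x + 4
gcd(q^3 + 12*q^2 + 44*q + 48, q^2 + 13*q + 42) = q + 6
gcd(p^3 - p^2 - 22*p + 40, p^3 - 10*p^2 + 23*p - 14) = p - 2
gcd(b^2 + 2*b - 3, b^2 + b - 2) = b - 1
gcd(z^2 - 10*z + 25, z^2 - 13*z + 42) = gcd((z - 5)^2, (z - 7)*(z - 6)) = 1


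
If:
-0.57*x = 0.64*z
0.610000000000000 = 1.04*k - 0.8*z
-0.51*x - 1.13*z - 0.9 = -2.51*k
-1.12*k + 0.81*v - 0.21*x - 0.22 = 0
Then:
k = 0.27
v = 0.76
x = 0.47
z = -0.42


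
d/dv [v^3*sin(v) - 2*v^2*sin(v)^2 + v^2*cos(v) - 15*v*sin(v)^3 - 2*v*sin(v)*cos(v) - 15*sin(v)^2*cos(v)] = v^3*cos(v) + 2*v^2*sin(v) - 2*v^2*sin(2*v) - 37*v*cos(v)/4 + 45*v*cos(3*v)/4 - 2*v - 15*sin(v)/2 - sin(2*v) - 15*sin(3*v)/2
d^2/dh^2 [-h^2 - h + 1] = -2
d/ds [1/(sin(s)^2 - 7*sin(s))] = (7 - 2*sin(s))*cos(s)/((sin(s) - 7)^2*sin(s)^2)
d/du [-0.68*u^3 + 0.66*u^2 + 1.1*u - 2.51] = -2.04*u^2 + 1.32*u + 1.1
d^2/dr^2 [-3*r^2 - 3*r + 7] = -6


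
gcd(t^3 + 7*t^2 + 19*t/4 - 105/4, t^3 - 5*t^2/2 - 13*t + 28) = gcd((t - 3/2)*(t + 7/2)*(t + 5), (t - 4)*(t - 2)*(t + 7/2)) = t + 7/2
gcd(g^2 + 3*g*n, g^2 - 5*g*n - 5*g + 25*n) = 1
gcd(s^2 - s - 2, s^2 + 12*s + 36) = 1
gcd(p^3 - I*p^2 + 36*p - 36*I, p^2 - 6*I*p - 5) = p - I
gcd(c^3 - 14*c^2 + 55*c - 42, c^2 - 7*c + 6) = c^2 - 7*c + 6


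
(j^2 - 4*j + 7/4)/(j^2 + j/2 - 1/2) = (j - 7/2)/(j + 1)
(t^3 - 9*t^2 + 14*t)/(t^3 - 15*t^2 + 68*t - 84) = t/(t - 6)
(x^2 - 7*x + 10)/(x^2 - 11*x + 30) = (x - 2)/(x - 6)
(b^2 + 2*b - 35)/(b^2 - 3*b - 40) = (-b^2 - 2*b + 35)/(-b^2 + 3*b + 40)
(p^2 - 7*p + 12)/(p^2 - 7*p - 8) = (-p^2 + 7*p - 12)/(-p^2 + 7*p + 8)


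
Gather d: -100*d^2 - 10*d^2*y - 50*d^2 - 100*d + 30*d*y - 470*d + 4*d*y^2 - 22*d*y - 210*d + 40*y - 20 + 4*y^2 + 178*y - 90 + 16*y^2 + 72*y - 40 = d^2*(-10*y - 150) + d*(4*y^2 + 8*y - 780) + 20*y^2 + 290*y - 150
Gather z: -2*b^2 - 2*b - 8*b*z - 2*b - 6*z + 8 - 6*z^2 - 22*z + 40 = -2*b^2 - 4*b - 6*z^2 + z*(-8*b - 28) + 48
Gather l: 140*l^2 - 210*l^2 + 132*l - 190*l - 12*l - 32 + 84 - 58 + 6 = -70*l^2 - 70*l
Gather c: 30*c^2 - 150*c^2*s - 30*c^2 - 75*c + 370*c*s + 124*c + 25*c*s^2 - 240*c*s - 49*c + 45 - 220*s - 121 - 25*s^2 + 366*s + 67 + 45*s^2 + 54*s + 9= -150*c^2*s + c*(25*s^2 + 130*s) + 20*s^2 + 200*s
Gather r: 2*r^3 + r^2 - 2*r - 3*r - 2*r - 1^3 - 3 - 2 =2*r^3 + r^2 - 7*r - 6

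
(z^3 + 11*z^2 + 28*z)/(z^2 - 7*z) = (z^2 + 11*z + 28)/(z - 7)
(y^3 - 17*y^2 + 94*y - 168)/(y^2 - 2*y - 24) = (y^2 - 11*y + 28)/(y + 4)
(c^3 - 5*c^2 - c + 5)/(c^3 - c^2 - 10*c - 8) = (c^2 - 6*c + 5)/(c^2 - 2*c - 8)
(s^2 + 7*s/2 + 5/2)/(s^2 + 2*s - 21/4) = 2*(2*s^2 + 7*s + 5)/(4*s^2 + 8*s - 21)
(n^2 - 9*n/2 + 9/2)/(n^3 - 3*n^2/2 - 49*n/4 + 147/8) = 4*(n - 3)/(4*n^2 - 49)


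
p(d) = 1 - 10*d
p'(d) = -10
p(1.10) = -10.00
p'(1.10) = -10.00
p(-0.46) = 5.60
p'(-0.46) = -10.00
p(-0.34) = 4.40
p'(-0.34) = -10.00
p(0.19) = -0.90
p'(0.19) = -10.00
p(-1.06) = 11.60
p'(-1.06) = -10.00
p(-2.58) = 26.80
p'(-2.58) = -10.00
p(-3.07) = 31.70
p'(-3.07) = -10.00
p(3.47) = -33.70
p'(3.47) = -10.00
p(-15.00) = 151.00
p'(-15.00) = -10.00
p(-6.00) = 61.00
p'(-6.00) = -10.00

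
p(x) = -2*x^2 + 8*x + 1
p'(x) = 8 - 4*x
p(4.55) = -4.00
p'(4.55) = -10.20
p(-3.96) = -62.04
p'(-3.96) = 23.84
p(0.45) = 4.20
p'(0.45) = 6.20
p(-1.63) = -17.35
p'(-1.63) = 14.52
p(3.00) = 7.00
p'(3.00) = -4.00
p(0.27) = 3.01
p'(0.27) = 6.92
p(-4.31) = -70.63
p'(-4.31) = 25.24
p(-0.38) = -2.33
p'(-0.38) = 9.52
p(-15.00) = -569.00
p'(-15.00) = 68.00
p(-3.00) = -41.00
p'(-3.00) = 20.00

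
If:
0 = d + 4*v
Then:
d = -4*v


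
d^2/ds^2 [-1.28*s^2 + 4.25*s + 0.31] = -2.56000000000000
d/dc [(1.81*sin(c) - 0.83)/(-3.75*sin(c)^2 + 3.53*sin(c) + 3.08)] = (6.7875*sin(c)^2 - 6.225*sin(c) + 8.5047)*cos(c)/(14.0625*sin(c)^4 - 26.475*sin(c)^3 - 10.6391*sin(c)^2 + 21.7448*sin(c) + 9.4864)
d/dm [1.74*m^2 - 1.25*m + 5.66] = 3.48*m - 1.25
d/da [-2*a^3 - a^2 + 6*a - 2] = -6*a^2 - 2*a + 6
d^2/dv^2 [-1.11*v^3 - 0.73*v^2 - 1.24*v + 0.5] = -6.66*v - 1.46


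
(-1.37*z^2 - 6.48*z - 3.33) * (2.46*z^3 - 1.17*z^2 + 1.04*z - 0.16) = -3.3702*z^5 - 14.3379*z^4 - 2.035*z^3 - 2.6239*z^2 - 2.4264*z + 0.5328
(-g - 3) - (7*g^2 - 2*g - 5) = -7*g^2 + g + 2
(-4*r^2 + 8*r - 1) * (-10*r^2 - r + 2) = 40*r^4 - 76*r^3 - 6*r^2 + 17*r - 2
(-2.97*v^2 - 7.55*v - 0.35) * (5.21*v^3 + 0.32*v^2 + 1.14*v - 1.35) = -15.4737*v^5 - 40.2859*v^4 - 7.6253*v^3 - 4.7095*v^2 + 9.7935*v + 0.4725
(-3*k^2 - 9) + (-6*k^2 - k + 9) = -9*k^2 - k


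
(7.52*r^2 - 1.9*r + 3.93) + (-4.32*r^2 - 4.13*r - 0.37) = 3.2*r^2 - 6.03*r + 3.56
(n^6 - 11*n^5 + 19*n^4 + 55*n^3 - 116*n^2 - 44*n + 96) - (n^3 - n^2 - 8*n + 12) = n^6 - 11*n^5 + 19*n^4 + 54*n^3 - 115*n^2 - 36*n + 84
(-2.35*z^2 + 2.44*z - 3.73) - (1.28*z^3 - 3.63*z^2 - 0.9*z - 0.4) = -1.28*z^3 + 1.28*z^2 + 3.34*z - 3.33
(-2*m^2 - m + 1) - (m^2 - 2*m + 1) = -3*m^2 + m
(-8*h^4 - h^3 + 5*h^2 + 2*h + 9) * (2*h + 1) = -16*h^5 - 10*h^4 + 9*h^3 + 9*h^2 + 20*h + 9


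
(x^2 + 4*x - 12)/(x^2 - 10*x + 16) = (x + 6)/(x - 8)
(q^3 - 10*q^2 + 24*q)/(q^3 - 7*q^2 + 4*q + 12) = q*(q - 4)/(q^2 - q - 2)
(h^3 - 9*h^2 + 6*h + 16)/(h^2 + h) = h - 10 + 16/h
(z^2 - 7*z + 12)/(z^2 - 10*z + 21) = (z - 4)/(z - 7)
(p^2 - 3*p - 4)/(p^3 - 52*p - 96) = (-p^2 + 3*p + 4)/(-p^3 + 52*p + 96)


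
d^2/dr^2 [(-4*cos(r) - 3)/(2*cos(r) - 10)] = 23*(cos(r)^2 + 5*cos(r) - 2)/(2*(cos(r) - 5)^3)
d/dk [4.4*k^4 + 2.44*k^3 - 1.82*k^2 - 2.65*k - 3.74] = 17.6*k^3 + 7.32*k^2 - 3.64*k - 2.65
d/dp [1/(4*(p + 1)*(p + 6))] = (-2*p - 7)/(4*(p^4 + 14*p^3 + 61*p^2 + 84*p + 36))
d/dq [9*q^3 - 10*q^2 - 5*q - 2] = 27*q^2 - 20*q - 5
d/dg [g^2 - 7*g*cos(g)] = 7*g*sin(g) + 2*g - 7*cos(g)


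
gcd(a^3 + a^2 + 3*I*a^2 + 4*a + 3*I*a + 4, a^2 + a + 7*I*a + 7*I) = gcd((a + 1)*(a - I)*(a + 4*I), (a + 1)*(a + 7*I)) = a + 1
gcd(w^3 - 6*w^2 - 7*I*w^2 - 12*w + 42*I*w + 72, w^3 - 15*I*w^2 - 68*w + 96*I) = w^2 - 7*I*w - 12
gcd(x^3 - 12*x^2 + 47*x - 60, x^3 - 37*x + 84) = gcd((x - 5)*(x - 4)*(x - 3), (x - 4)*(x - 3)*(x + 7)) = x^2 - 7*x + 12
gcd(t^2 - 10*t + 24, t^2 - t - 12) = t - 4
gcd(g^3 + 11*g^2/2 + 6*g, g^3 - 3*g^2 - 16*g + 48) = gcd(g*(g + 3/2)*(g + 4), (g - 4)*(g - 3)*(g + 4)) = g + 4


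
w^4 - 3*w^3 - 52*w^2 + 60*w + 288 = (w - 8)*(w - 3)*(w + 2)*(w + 6)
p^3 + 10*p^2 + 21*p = p*(p + 3)*(p + 7)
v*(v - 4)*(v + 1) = v^3 - 3*v^2 - 4*v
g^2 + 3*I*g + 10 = (g - 2*I)*(g + 5*I)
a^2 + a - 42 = (a - 6)*(a + 7)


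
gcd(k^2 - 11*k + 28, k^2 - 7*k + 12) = k - 4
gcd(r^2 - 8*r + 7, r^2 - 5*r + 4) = r - 1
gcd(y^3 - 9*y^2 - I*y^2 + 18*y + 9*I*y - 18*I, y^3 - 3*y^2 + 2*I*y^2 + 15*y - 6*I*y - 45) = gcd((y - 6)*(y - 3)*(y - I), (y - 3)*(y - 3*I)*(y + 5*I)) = y - 3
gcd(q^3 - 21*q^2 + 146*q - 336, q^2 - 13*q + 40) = q - 8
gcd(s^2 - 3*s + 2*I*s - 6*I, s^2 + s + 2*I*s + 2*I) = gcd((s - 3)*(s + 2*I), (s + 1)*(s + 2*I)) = s + 2*I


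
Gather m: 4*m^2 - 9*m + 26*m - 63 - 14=4*m^2 + 17*m - 77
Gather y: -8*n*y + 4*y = y*(4 - 8*n)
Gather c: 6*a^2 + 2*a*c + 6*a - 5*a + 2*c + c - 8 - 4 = 6*a^2 + a + c*(2*a + 3) - 12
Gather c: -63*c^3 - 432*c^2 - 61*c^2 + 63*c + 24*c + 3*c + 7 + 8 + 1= -63*c^3 - 493*c^2 + 90*c + 16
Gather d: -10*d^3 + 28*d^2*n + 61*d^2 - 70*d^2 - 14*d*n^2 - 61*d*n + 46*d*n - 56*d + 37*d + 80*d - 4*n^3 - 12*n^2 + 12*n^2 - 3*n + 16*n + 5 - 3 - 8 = -10*d^3 + d^2*(28*n - 9) + d*(-14*n^2 - 15*n + 61) - 4*n^3 + 13*n - 6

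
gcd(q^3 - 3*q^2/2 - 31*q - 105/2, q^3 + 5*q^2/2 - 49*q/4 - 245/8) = q + 5/2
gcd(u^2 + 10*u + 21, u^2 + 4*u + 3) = u + 3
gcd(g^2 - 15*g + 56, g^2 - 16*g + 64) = g - 8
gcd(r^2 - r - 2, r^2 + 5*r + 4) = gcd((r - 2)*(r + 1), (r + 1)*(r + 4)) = r + 1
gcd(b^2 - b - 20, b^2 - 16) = b + 4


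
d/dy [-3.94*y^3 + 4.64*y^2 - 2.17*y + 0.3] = -11.82*y^2 + 9.28*y - 2.17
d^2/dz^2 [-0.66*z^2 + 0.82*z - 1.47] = -1.32000000000000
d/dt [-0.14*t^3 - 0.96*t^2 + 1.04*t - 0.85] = -0.42*t^2 - 1.92*t + 1.04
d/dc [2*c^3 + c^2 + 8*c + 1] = 6*c^2 + 2*c + 8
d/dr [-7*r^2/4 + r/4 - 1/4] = 1/4 - 7*r/2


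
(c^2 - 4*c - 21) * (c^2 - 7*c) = c^4 - 11*c^3 + 7*c^2 + 147*c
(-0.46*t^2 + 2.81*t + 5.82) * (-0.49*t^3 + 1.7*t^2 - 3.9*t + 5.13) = 0.2254*t^5 - 2.1589*t^4 + 3.7192*t^3 - 3.4248*t^2 - 8.2827*t + 29.8566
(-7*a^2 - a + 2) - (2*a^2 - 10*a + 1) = -9*a^2 + 9*a + 1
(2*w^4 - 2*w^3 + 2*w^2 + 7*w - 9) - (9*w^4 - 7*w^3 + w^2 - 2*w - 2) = -7*w^4 + 5*w^3 + w^2 + 9*w - 7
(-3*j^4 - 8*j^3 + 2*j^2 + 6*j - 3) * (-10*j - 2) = 30*j^5 + 86*j^4 - 4*j^3 - 64*j^2 + 18*j + 6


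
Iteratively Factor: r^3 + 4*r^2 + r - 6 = (r + 2)*(r^2 + 2*r - 3) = (r + 2)*(r + 3)*(r - 1)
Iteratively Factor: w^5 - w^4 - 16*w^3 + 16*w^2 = (w - 4)*(w^4 + 3*w^3 - 4*w^2) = (w - 4)*(w - 1)*(w^3 + 4*w^2) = w*(w - 4)*(w - 1)*(w^2 + 4*w) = w*(w - 4)*(w - 1)*(w + 4)*(w)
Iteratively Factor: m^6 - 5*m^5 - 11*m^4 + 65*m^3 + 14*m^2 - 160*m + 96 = (m + 3)*(m^5 - 8*m^4 + 13*m^3 + 26*m^2 - 64*m + 32) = (m - 4)*(m + 3)*(m^4 - 4*m^3 - 3*m^2 + 14*m - 8) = (m - 4)*(m - 1)*(m + 3)*(m^3 - 3*m^2 - 6*m + 8) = (m - 4)*(m - 1)^2*(m + 3)*(m^2 - 2*m - 8) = (m - 4)*(m - 1)^2*(m + 2)*(m + 3)*(m - 4)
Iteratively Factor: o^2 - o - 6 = (o + 2)*(o - 3)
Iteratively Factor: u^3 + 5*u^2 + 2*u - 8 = (u - 1)*(u^2 + 6*u + 8) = (u - 1)*(u + 4)*(u + 2)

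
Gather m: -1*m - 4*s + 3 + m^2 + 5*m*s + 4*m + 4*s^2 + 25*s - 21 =m^2 + m*(5*s + 3) + 4*s^2 + 21*s - 18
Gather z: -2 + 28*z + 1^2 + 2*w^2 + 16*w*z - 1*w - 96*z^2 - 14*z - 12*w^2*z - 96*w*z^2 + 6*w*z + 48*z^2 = 2*w^2 - w + z^2*(-96*w - 48) + z*(-12*w^2 + 22*w + 14) - 1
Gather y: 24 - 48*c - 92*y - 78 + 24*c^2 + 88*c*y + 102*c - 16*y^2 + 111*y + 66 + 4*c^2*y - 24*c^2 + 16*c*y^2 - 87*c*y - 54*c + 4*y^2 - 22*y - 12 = y^2*(16*c - 12) + y*(4*c^2 + c - 3)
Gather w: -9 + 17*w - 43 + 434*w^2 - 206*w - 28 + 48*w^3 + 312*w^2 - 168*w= 48*w^3 + 746*w^2 - 357*w - 80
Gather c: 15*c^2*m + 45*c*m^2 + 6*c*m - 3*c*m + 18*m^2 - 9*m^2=15*c^2*m + c*(45*m^2 + 3*m) + 9*m^2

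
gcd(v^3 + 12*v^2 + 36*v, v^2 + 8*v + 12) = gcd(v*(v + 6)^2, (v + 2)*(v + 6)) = v + 6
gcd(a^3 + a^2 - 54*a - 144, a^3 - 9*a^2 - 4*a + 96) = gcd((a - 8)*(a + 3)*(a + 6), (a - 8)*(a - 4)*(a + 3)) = a^2 - 5*a - 24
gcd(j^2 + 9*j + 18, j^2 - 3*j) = 1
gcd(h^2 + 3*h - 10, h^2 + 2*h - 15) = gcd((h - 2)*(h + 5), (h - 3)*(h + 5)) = h + 5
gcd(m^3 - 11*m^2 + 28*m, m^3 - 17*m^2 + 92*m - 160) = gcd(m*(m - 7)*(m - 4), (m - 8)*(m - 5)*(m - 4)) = m - 4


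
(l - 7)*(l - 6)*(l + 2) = l^3 - 11*l^2 + 16*l + 84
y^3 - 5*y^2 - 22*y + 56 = (y - 7)*(y - 2)*(y + 4)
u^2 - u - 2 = (u - 2)*(u + 1)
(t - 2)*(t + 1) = t^2 - t - 2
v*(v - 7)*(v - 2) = v^3 - 9*v^2 + 14*v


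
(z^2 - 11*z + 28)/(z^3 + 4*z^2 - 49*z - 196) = (z - 4)/(z^2 + 11*z + 28)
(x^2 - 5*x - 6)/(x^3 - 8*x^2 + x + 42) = (x^2 - 5*x - 6)/(x^3 - 8*x^2 + x + 42)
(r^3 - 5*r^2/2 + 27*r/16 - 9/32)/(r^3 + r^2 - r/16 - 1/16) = (8*r^2 - 18*r + 9)/(2*(4*r^2 + 5*r + 1))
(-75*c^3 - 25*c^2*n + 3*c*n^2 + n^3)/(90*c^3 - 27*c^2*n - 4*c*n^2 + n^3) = (-15*c^2 - 2*c*n + n^2)/(18*c^2 - 9*c*n + n^2)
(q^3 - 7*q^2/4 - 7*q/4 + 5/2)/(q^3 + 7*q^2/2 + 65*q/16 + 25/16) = 4*(q^2 - 3*q + 2)/(4*q^2 + 9*q + 5)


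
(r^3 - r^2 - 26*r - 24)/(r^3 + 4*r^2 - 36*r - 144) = (r + 1)/(r + 6)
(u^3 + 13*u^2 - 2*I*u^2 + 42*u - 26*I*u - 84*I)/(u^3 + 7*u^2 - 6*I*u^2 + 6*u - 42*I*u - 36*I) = (u^2 + u*(7 - 2*I) - 14*I)/(u^2 + u*(1 - 6*I) - 6*I)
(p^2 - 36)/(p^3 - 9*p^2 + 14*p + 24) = (p + 6)/(p^2 - 3*p - 4)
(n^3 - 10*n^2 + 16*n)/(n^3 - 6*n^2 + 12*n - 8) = n*(n - 8)/(n^2 - 4*n + 4)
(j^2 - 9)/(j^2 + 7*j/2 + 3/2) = 2*(j - 3)/(2*j + 1)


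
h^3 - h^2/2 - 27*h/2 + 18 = (h - 3)*(h - 3/2)*(h + 4)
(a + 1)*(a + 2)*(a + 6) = a^3 + 9*a^2 + 20*a + 12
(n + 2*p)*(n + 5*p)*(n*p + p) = n^3*p + 7*n^2*p^2 + n^2*p + 10*n*p^3 + 7*n*p^2 + 10*p^3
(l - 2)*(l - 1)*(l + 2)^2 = l^4 + l^3 - 6*l^2 - 4*l + 8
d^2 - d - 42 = (d - 7)*(d + 6)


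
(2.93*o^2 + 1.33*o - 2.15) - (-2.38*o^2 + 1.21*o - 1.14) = 5.31*o^2 + 0.12*o - 1.01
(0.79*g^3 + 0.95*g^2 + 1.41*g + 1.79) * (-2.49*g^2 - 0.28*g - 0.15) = -1.9671*g^5 - 2.5867*g^4 - 3.8954*g^3 - 4.9944*g^2 - 0.7127*g - 0.2685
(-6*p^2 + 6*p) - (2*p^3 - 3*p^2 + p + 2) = -2*p^3 - 3*p^2 + 5*p - 2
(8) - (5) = 3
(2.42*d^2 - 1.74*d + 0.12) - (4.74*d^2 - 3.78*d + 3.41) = -2.32*d^2 + 2.04*d - 3.29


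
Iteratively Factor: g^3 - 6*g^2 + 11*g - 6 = (g - 1)*(g^2 - 5*g + 6) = (g - 2)*(g - 1)*(g - 3)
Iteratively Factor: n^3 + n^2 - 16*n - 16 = (n - 4)*(n^2 + 5*n + 4) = (n - 4)*(n + 4)*(n + 1)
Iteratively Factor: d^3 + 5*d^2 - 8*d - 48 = (d + 4)*(d^2 + d - 12) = (d + 4)^2*(d - 3)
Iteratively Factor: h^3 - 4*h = (h - 2)*(h^2 + 2*h) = h*(h - 2)*(h + 2)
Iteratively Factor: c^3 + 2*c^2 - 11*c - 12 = (c - 3)*(c^2 + 5*c + 4) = (c - 3)*(c + 1)*(c + 4)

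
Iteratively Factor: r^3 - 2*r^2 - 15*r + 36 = (r - 3)*(r^2 + r - 12) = (r - 3)*(r + 4)*(r - 3)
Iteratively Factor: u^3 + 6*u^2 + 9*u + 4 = (u + 1)*(u^2 + 5*u + 4) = (u + 1)*(u + 4)*(u + 1)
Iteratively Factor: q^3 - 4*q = (q)*(q^2 - 4) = q*(q - 2)*(q + 2)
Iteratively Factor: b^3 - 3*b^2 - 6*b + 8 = (b - 1)*(b^2 - 2*b - 8) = (b - 1)*(b + 2)*(b - 4)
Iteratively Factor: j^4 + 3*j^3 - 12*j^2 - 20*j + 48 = (j - 2)*(j^3 + 5*j^2 - 2*j - 24) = (j - 2)^2*(j^2 + 7*j + 12) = (j - 2)^2*(j + 4)*(j + 3)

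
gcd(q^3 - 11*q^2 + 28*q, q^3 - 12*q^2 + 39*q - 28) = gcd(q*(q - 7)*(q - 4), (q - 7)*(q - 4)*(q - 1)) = q^2 - 11*q + 28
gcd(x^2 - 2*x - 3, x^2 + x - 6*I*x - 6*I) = x + 1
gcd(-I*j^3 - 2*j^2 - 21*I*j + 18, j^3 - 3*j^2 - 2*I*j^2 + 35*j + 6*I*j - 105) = 1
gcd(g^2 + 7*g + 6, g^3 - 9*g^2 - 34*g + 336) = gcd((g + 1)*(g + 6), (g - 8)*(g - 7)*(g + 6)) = g + 6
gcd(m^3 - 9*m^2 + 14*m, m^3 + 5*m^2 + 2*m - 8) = 1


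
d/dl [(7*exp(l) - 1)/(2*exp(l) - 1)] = -5*exp(l)/(2*exp(l) - 1)^2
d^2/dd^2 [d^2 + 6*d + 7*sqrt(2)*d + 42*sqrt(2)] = 2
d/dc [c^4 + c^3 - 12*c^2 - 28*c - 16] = 4*c^3 + 3*c^2 - 24*c - 28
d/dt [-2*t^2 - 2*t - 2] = -4*t - 2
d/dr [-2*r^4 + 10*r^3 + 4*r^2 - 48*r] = -8*r^3 + 30*r^2 + 8*r - 48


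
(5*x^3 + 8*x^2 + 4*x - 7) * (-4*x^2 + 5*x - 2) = -20*x^5 - 7*x^4 + 14*x^3 + 32*x^2 - 43*x + 14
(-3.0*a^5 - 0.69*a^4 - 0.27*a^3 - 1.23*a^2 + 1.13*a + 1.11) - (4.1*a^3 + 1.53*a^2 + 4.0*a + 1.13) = -3.0*a^5 - 0.69*a^4 - 4.37*a^3 - 2.76*a^2 - 2.87*a - 0.0199999999999998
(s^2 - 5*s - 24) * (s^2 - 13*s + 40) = s^4 - 18*s^3 + 81*s^2 + 112*s - 960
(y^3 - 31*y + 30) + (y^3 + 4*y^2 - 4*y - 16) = 2*y^3 + 4*y^2 - 35*y + 14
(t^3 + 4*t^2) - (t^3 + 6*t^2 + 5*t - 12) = -2*t^2 - 5*t + 12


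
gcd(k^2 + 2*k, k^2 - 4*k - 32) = 1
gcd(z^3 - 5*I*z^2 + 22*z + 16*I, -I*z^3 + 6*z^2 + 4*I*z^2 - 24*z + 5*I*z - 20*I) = z + I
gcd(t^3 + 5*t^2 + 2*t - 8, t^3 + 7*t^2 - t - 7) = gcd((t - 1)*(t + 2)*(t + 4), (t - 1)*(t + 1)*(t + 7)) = t - 1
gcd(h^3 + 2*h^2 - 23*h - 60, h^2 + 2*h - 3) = h + 3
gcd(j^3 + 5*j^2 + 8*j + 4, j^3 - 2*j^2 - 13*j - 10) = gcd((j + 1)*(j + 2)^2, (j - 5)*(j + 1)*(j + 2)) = j^2 + 3*j + 2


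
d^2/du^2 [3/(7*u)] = 6/(7*u^3)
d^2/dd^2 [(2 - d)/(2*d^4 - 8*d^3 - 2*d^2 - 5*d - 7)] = 2*((d - 2)*(-8*d^3 + 24*d^2 + 4*d + 5)^2 + (8*d^3 - 24*d^2 - 4*d - 2*(d - 2)*(-6*d^2 + 12*d + 1) - 5)*(-2*d^4 + 8*d^3 + 2*d^2 + 5*d + 7))/(-2*d^4 + 8*d^3 + 2*d^2 + 5*d + 7)^3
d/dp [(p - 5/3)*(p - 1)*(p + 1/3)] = 3*p^2 - 14*p/3 + 7/9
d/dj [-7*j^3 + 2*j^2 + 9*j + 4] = -21*j^2 + 4*j + 9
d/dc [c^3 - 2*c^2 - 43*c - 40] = 3*c^2 - 4*c - 43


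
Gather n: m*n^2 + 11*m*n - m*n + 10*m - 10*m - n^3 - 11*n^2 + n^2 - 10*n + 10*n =10*m*n - n^3 + n^2*(m - 10)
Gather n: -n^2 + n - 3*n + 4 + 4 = -n^2 - 2*n + 8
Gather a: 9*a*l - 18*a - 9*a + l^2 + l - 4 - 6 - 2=a*(9*l - 27) + l^2 + l - 12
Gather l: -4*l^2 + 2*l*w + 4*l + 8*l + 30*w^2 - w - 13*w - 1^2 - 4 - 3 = -4*l^2 + l*(2*w + 12) + 30*w^2 - 14*w - 8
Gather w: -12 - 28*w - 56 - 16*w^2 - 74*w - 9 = -16*w^2 - 102*w - 77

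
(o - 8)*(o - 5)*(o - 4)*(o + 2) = o^4 - 15*o^3 + 58*o^2 + 24*o - 320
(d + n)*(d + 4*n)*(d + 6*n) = d^3 + 11*d^2*n + 34*d*n^2 + 24*n^3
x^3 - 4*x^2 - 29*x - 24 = (x - 8)*(x + 1)*(x + 3)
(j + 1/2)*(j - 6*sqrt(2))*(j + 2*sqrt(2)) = j^3 - 4*sqrt(2)*j^2 + j^2/2 - 24*j - 2*sqrt(2)*j - 12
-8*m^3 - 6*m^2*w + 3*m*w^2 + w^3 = (-2*m + w)*(m + w)*(4*m + w)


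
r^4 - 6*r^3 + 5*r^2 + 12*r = r*(r - 4)*(r - 3)*(r + 1)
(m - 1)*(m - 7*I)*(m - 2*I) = m^3 - m^2 - 9*I*m^2 - 14*m + 9*I*m + 14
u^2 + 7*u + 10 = (u + 2)*(u + 5)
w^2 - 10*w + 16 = (w - 8)*(w - 2)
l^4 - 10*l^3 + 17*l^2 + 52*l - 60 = (l - 6)*(l - 5)*(l - 1)*(l + 2)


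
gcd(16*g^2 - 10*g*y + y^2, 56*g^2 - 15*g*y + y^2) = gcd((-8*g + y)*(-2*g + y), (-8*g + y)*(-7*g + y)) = -8*g + y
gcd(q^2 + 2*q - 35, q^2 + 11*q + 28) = q + 7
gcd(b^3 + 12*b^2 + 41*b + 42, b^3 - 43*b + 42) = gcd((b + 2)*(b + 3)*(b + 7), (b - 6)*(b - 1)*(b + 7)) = b + 7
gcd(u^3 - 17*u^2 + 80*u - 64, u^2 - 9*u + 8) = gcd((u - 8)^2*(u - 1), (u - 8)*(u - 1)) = u^2 - 9*u + 8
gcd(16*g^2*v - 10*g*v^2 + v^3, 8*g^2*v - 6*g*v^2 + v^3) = -2*g*v + v^2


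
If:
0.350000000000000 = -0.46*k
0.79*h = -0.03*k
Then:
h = 0.03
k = -0.76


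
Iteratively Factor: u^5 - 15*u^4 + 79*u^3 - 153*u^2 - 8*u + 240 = (u - 4)*(u^4 - 11*u^3 + 35*u^2 - 13*u - 60) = (u - 5)*(u - 4)*(u^3 - 6*u^2 + 5*u + 12) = (u - 5)*(u - 4)*(u - 3)*(u^2 - 3*u - 4) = (u - 5)*(u - 4)*(u - 3)*(u + 1)*(u - 4)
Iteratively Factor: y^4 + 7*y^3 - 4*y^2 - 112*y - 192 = (y + 4)*(y^3 + 3*y^2 - 16*y - 48) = (y + 3)*(y + 4)*(y^2 - 16) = (y - 4)*(y + 3)*(y + 4)*(y + 4)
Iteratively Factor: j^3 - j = (j + 1)*(j^2 - j) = j*(j + 1)*(j - 1)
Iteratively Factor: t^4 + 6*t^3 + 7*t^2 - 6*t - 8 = (t - 1)*(t^3 + 7*t^2 + 14*t + 8) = (t - 1)*(t + 4)*(t^2 + 3*t + 2) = (t - 1)*(t + 1)*(t + 4)*(t + 2)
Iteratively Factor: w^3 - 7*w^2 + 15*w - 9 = (w - 3)*(w^2 - 4*w + 3) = (w - 3)*(w - 1)*(w - 3)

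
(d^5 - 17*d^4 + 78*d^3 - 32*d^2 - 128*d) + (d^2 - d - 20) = d^5 - 17*d^4 + 78*d^3 - 31*d^2 - 129*d - 20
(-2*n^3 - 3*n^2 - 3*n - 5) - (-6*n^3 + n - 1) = 4*n^3 - 3*n^2 - 4*n - 4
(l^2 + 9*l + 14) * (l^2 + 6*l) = l^4 + 15*l^3 + 68*l^2 + 84*l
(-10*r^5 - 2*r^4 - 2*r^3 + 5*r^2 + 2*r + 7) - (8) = -10*r^5 - 2*r^4 - 2*r^3 + 5*r^2 + 2*r - 1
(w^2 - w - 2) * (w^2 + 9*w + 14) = w^4 + 8*w^3 + 3*w^2 - 32*w - 28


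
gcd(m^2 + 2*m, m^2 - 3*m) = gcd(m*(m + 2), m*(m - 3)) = m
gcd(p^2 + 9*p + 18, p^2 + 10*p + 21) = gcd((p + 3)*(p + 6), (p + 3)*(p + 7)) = p + 3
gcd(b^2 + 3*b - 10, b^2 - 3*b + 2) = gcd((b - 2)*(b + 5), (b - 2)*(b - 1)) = b - 2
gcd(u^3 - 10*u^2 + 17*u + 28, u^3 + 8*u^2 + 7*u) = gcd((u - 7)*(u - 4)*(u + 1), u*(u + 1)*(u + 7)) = u + 1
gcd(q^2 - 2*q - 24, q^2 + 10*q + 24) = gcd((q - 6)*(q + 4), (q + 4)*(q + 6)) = q + 4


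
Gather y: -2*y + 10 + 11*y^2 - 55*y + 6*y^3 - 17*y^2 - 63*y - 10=6*y^3 - 6*y^2 - 120*y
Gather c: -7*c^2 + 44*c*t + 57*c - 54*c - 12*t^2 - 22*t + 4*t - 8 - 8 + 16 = -7*c^2 + c*(44*t + 3) - 12*t^2 - 18*t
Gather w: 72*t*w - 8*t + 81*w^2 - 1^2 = 72*t*w - 8*t + 81*w^2 - 1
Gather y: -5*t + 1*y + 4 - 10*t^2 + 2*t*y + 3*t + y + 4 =-10*t^2 - 2*t + y*(2*t + 2) + 8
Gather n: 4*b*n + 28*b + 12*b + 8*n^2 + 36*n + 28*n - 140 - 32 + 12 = 40*b + 8*n^2 + n*(4*b + 64) - 160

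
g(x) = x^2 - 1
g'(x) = 2*x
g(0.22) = -0.95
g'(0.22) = 0.44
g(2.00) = 3.00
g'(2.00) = 4.00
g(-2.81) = 6.90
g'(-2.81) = -5.62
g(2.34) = 4.48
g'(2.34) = 4.68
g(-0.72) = -0.48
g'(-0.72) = -1.44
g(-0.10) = -0.99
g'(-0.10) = -0.20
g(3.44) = 10.83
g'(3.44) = 6.88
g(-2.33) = 4.43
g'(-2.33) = -4.66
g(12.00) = 143.00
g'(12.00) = 24.00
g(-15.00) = 224.00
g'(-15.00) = -30.00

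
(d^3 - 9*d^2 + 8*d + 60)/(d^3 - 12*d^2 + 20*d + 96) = (d - 5)/(d - 8)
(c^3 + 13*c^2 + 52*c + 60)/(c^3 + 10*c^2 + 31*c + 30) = (c + 6)/(c + 3)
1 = 1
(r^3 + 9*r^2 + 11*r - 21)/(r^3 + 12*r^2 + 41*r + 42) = (r - 1)/(r + 2)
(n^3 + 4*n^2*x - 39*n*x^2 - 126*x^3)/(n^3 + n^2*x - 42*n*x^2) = (n + 3*x)/n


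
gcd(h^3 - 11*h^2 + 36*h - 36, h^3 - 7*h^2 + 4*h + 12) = h^2 - 8*h + 12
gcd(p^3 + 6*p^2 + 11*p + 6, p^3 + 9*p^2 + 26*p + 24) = p^2 + 5*p + 6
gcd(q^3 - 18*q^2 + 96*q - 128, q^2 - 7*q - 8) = q - 8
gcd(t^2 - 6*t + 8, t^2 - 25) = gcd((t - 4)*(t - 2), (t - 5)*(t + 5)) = 1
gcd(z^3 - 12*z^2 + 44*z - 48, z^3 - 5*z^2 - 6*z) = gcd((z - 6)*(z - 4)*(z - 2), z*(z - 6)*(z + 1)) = z - 6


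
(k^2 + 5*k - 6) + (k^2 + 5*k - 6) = 2*k^2 + 10*k - 12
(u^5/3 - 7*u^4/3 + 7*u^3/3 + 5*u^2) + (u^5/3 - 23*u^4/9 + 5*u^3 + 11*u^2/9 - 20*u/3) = 2*u^5/3 - 44*u^4/9 + 22*u^3/3 + 56*u^2/9 - 20*u/3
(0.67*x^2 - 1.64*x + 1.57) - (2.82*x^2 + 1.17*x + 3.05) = -2.15*x^2 - 2.81*x - 1.48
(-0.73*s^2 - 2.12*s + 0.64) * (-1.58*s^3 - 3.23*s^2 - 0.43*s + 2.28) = 1.1534*s^5 + 5.7075*s^4 + 6.1503*s^3 - 2.82*s^2 - 5.1088*s + 1.4592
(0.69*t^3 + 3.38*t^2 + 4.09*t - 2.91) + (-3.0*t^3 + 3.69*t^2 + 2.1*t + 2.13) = -2.31*t^3 + 7.07*t^2 + 6.19*t - 0.78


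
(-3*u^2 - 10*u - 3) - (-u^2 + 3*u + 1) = -2*u^2 - 13*u - 4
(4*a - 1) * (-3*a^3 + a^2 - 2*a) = -12*a^4 + 7*a^3 - 9*a^2 + 2*a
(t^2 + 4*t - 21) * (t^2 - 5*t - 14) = t^4 - t^3 - 55*t^2 + 49*t + 294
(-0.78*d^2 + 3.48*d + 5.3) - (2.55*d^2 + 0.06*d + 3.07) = -3.33*d^2 + 3.42*d + 2.23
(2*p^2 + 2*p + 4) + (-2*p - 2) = 2*p^2 + 2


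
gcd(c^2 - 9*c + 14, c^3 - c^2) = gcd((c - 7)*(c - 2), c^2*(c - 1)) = 1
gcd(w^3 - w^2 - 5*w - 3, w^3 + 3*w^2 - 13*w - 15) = w^2 - 2*w - 3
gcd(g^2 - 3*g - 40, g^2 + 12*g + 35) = g + 5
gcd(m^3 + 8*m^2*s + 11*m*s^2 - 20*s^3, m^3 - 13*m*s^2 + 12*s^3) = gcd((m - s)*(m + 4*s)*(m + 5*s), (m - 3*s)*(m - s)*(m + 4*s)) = -m^2 - 3*m*s + 4*s^2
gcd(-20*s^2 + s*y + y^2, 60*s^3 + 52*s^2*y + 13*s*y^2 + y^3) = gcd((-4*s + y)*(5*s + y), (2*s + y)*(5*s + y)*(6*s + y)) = 5*s + y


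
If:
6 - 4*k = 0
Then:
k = 3/2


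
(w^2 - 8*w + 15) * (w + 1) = w^3 - 7*w^2 + 7*w + 15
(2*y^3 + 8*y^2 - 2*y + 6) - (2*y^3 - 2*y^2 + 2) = 10*y^2 - 2*y + 4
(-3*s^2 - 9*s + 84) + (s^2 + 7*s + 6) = -2*s^2 - 2*s + 90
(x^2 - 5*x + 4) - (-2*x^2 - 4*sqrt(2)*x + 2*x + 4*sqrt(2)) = 3*x^2 - 7*x + 4*sqrt(2)*x - 4*sqrt(2) + 4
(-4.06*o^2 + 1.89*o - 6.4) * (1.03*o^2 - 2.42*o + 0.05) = -4.1818*o^4 + 11.7719*o^3 - 11.3688*o^2 + 15.5825*o - 0.32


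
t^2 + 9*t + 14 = (t + 2)*(t + 7)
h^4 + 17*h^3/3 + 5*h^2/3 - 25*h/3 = h*(h - 1)*(h + 5/3)*(h + 5)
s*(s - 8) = s^2 - 8*s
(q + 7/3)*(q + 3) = q^2 + 16*q/3 + 7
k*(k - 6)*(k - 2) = k^3 - 8*k^2 + 12*k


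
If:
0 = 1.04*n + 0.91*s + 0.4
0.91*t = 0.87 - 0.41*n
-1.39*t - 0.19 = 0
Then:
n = 2.43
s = -3.21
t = -0.14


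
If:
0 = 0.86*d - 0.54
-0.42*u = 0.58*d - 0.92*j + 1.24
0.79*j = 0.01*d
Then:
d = 0.63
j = 0.01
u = -3.80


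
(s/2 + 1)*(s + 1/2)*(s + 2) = s^3/2 + 9*s^2/4 + 3*s + 1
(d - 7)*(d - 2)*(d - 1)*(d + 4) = d^4 - 6*d^3 - 17*d^2 + 78*d - 56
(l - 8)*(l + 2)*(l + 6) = l^3 - 52*l - 96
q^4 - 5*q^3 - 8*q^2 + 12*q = q*(q - 6)*(q - 1)*(q + 2)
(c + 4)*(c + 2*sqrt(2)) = c^2 + 2*sqrt(2)*c + 4*c + 8*sqrt(2)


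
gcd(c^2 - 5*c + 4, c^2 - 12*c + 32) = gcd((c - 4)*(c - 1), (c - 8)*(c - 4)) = c - 4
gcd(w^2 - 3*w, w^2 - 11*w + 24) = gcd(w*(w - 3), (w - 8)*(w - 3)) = w - 3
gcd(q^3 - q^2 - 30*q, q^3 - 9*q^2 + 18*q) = q^2 - 6*q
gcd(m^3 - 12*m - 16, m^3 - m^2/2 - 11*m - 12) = m^2 - 2*m - 8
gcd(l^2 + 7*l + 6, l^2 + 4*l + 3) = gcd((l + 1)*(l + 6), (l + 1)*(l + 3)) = l + 1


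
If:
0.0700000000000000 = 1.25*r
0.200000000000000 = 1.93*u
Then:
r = 0.06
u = 0.10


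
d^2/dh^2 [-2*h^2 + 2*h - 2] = -4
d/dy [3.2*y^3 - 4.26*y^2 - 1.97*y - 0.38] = 9.6*y^2 - 8.52*y - 1.97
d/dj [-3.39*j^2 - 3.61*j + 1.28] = -6.78*j - 3.61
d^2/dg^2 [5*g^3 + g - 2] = 30*g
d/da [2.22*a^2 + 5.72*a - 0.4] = 4.44*a + 5.72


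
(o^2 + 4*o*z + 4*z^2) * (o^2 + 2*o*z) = o^4 + 6*o^3*z + 12*o^2*z^2 + 8*o*z^3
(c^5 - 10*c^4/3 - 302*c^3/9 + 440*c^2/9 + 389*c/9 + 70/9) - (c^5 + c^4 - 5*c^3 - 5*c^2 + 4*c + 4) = -13*c^4/3 - 257*c^3/9 + 485*c^2/9 + 353*c/9 + 34/9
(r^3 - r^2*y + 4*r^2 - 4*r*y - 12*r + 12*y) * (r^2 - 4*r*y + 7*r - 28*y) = r^5 - 5*r^4*y + 11*r^4 + 4*r^3*y^2 - 55*r^3*y + 16*r^3 + 44*r^2*y^2 - 80*r^2*y - 84*r^2 + 64*r*y^2 + 420*r*y - 336*y^2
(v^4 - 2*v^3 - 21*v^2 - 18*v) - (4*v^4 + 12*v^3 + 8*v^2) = -3*v^4 - 14*v^3 - 29*v^2 - 18*v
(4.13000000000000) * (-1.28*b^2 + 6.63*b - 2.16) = -5.2864*b^2 + 27.3819*b - 8.9208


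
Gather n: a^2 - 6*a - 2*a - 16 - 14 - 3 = a^2 - 8*a - 33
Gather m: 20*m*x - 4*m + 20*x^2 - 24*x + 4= m*(20*x - 4) + 20*x^2 - 24*x + 4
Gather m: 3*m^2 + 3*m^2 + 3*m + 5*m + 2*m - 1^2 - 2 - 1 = 6*m^2 + 10*m - 4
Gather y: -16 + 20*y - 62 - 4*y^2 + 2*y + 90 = -4*y^2 + 22*y + 12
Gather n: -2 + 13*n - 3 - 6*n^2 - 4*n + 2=-6*n^2 + 9*n - 3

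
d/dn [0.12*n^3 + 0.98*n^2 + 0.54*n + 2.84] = 0.36*n^2 + 1.96*n + 0.54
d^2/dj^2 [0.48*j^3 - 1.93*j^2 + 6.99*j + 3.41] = 2.88*j - 3.86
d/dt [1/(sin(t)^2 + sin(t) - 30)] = -(2*sin(t) + 1)*cos(t)/(sin(t)^2 + sin(t) - 30)^2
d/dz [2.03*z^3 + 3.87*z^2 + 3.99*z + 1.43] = 6.09*z^2 + 7.74*z + 3.99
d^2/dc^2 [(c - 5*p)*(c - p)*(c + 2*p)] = 6*c - 8*p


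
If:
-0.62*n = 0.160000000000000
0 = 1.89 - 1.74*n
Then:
No Solution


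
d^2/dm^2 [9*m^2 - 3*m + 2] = 18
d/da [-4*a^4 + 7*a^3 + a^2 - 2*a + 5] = -16*a^3 + 21*a^2 + 2*a - 2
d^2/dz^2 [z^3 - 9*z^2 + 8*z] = 6*z - 18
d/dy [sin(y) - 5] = cos(y)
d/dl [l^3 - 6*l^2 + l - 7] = 3*l^2 - 12*l + 1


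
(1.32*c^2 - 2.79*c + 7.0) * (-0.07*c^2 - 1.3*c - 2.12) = -0.0924*c^4 - 1.5207*c^3 + 0.3386*c^2 - 3.1852*c - 14.84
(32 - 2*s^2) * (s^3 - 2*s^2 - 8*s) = -2*s^5 + 4*s^4 + 48*s^3 - 64*s^2 - 256*s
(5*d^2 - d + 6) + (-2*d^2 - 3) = 3*d^2 - d + 3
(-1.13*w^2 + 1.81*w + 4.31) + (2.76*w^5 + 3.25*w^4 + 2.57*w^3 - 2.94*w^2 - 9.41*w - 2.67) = 2.76*w^5 + 3.25*w^4 + 2.57*w^3 - 4.07*w^2 - 7.6*w + 1.64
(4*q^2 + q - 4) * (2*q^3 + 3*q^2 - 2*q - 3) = 8*q^5 + 14*q^4 - 13*q^3 - 26*q^2 + 5*q + 12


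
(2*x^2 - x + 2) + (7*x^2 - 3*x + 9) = 9*x^2 - 4*x + 11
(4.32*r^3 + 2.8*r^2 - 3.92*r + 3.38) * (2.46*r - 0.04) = 10.6272*r^4 + 6.7152*r^3 - 9.7552*r^2 + 8.4716*r - 0.1352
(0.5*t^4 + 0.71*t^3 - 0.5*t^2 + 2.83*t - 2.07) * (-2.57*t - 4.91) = -1.285*t^5 - 4.2797*t^4 - 2.2011*t^3 - 4.8181*t^2 - 8.5754*t + 10.1637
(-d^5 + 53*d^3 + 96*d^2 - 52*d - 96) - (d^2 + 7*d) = -d^5 + 53*d^3 + 95*d^2 - 59*d - 96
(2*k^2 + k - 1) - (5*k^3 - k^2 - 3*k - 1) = -5*k^3 + 3*k^2 + 4*k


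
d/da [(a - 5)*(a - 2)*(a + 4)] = 3*a^2 - 6*a - 18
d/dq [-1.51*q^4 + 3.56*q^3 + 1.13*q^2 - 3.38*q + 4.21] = -6.04*q^3 + 10.68*q^2 + 2.26*q - 3.38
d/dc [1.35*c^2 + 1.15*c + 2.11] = 2.7*c + 1.15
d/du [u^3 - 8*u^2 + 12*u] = 3*u^2 - 16*u + 12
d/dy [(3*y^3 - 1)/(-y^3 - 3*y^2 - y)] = (-9*y^3*(y^2 + 3*y + 1) + (3*y^3 - 1)*(3*y^2 + 6*y + 1))/(y^2*(y^2 + 3*y + 1)^2)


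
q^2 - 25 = (q - 5)*(q + 5)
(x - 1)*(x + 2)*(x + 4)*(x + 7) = x^4 + 12*x^3 + 37*x^2 + 6*x - 56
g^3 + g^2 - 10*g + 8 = (g - 2)*(g - 1)*(g + 4)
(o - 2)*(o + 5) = o^2 + 3*o - 10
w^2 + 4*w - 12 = (w - 2)*(w + 6)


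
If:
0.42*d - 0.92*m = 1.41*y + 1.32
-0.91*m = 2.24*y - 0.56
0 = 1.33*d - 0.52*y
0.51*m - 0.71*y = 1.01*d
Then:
No Solution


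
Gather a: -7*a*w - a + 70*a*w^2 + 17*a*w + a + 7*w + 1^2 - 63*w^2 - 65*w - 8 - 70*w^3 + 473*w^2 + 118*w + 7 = a*(70*w^2 + 10*w) - 70*w^3 + 410*w^2 + 60*w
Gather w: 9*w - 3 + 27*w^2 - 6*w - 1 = 27*w^2 + 3*w - 4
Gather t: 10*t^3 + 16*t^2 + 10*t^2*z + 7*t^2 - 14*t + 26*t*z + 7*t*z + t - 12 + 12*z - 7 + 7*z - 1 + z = 10*t^3 + t^2*(10*z + 23) + t*(33*z - 13) + 20*z - 20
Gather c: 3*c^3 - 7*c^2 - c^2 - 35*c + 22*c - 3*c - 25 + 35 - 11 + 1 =3*c^3 - 8*c^2 - 16*c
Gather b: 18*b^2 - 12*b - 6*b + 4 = 18*b^2 - 18*b + 4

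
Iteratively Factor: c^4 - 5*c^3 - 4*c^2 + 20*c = (c - 5)*(c^3 - 4*c) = (c - 5)*(c + 2)*(c^2 - 2*c) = c*(c - 5)*(c + 2)*(c - 2)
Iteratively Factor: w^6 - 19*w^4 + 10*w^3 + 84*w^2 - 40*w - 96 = (w - 2)*(w^5 + 2*w^4 - 15*w^3 - 20*w^2 + 44*w + 48) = (w - 2)*(w + 4)*(w^4 - 2*w^3 - 7*w^2 + 8*w + 12) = (w - 2)*(w + 2)*(w + 4)*(w^3 - 4*w^2 + w + 6) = (w - 3)*(w - 2)*(w + 2)*(w + 4)*(w^2 - w - 2) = (w - 3)*(w - 2)*(w + 1)*(w + 2)*(w + 4)*(w - 2)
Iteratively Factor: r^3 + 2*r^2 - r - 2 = (r + 2)*(r^2 - 1) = (r - 1)*(r + 2)*(r + 1)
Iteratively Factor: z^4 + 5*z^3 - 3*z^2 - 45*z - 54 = (z - 3)*(z^3 + 8*z^2 + 21*z + 18) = (z - 3)*(z + 3)*(z^2 + 5*z + 6) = (z - 3)*(z + 2)*(z + 3)*(z + 3)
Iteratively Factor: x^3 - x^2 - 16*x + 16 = (x - 1)*(x^2 - 16) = (x - 1)*(x + 4)*(x - 4)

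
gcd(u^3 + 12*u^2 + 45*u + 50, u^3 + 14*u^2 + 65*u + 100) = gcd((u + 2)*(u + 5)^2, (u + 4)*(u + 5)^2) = u^2 + 10*u + 25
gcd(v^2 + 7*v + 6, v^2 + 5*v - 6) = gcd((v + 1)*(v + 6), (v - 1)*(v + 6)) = v + 6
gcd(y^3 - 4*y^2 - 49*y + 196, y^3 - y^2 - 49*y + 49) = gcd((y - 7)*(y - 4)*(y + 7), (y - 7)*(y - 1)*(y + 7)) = y^2 - 49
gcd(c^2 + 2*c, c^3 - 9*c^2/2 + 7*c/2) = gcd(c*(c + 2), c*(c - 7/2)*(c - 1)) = c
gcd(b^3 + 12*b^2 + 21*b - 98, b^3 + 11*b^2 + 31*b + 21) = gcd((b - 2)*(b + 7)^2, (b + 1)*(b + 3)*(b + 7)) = b + 7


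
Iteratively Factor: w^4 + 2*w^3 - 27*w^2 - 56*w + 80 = (w + 4)*(w^3 - 2*w^2 - 19*w + 20) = (w - 5)*(w + 4)*(w^2 + 3*w - 4) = (w - 5)*(w - 1)*(w + 4)*(w + 4)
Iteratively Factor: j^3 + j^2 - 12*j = (j)*(j^2 + j - 12) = j*(j + 4)*(j - 3)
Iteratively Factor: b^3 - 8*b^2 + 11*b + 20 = (b - 5)*(b^2 - 3*b - 4) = (b - 5)*(b + 1)*(b - 4)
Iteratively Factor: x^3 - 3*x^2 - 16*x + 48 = (x + 4)*(x^2 - 7*x + 12) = (x - 4)*(x + 4)*(x - 3)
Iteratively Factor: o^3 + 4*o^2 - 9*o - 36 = (o - 3)*(o^2 + 7*o + 12) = (o - 3)*(o + 3)*(o + 4)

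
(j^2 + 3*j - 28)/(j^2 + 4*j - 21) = (j - 4)/(j - 3)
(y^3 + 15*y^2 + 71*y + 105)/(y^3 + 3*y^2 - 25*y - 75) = (y + 7)/(y - 5)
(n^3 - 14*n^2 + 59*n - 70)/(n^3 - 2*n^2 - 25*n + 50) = (n - 7)/(n + 5)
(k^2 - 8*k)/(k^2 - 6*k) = (k - 8)/(k - 6)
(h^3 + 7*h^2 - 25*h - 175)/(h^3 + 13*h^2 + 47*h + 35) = (h - 5)/(h + 1)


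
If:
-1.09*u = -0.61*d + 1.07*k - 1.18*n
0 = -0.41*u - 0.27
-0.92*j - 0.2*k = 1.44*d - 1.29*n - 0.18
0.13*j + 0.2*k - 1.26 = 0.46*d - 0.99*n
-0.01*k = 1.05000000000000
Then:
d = -103.66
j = 126.05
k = -105.00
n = -42.23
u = -0.66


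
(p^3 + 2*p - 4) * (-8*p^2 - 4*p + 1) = -8*p^5 - 4*p^4 - 15*p^3 + 24*p^2 + 18*p - 4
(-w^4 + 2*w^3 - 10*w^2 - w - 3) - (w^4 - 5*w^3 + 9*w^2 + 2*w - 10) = -2*w^4 + 7*w^3 - 19*w^2 - 3*w + 7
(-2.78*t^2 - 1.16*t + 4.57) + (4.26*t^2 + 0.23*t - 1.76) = 1.48*t^2 - 0.93*t + 2.81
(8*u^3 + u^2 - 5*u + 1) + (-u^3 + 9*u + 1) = 7*u^3 + u^2 + 4*u + 2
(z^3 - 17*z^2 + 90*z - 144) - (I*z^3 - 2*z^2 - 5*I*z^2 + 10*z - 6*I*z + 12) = z^3 - I*z^3 - 15*z^2 + 5*I*z^2 + 80*z + 6*I*z - 156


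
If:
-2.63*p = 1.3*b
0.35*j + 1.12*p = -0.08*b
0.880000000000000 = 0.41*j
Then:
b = 1.59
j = 2.15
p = -0.78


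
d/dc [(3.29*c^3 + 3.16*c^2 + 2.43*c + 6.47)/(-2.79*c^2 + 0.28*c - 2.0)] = (-9.1791*c^4 + 1.8424*c^3 - 12.0755*c^2 + 23.4626*c - 6.6716)/(7.7841*c^4 - 1.5624*c^3 + 11.2384*c^2 - 1.12*c + 4.0)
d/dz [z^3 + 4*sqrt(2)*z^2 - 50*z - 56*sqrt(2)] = 3*z^2 + 8*sqrt(2)*z - 50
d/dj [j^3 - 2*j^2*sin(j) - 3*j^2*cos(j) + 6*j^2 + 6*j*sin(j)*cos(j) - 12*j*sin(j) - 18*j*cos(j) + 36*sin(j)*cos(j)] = 3*j^2*sin(j) - 2*j^2*cos(j) + 3*j^2 + 14*j*sin(j) - 18*j*cos(j) + 6*j*cos(2*j) + 12*j - 12*sin(j) + 3*sin(2*j) - 18*cos(j) + 36*cos(2*j)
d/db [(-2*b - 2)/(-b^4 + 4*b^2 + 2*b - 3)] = 2*(b^4 - 4*b^2 - 2*b + 2*(b + 1)*(-2*b^3 + 4*b + 1) + 3)/(b^4 - 4*b^2 - 2*b + 3)^2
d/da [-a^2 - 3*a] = -2*a - 3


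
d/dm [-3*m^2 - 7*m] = -6*m - 7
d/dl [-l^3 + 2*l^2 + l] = -3*l^2 + 4*l + 1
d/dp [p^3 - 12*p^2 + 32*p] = 3*p^2 - 24*p + 32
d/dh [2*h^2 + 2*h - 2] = 4*h + 2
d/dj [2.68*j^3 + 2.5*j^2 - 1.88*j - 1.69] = 8.04*j^2 + 5.0*j - 1.88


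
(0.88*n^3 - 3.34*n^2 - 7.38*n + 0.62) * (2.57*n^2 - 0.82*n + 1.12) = 2.2616*n^5 - 9.3054*n^4 - 15.2422*n^3 + 3.9042*n^2 - 8.774*n + 0.6944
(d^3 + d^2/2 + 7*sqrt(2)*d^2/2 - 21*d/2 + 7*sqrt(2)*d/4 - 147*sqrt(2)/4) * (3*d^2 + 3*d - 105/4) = 3*d^5 + 9*d^4/2 + 21*sqrt(2)*d^4/2 - 225*d^3/4 + 63*sqrt(2)*d^3/4 - 1575*sqrt(2)*d^2/8 - 357*d^2/8 - 2499*sqrt(2)*d/16 + 2205*d/8 + 15435*sqrt(2)/16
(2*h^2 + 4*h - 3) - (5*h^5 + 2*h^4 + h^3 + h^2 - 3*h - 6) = -5*h^5 - 2*h^4 - h^3 + h^2 + 7*h + 3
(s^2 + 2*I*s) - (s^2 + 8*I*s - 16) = -6*I*s + 16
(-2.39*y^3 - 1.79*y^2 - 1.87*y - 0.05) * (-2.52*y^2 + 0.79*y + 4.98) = 6.0228*y^5 + 2.6227*y^4 - 8.6039*y^3 - 10.2655*y^2 - 9.3521*y - 0.249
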